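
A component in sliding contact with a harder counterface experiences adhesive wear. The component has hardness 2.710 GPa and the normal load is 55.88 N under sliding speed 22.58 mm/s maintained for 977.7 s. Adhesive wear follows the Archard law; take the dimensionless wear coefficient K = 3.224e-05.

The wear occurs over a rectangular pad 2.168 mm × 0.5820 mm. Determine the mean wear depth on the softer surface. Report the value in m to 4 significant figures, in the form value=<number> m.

value=1.163e-05 m

All working math carries exact precision. Intermediates are shown rounded; one final rounding to four significant digits.
Sliding speed v = 22.58 mm/s = 0.02258 m/s. Distance L = v·t = 0.02258 m/s × 977.7 s = 22.08 m.
Hardness H = 2.710 GPa = 2.710e+09 Pa.
Pad sides 2.168 mm × 0.5820 mm = 2.168e-03 m × 5.820e-04 m. Contact area A = 2.168e-03 m × 5.820e-04 m = 1.262e-06 m².
Working in SI base units: W = 55.88 N, H = 2.710e+09 Pa, K = 3.224e-05.
Wear volume V = K·W·L/H = 3.224e-05 · 55.88 · 22.08 / 2.710e+09 = 1.468e-11 m³.
Wear depth h = V/A = 1.468e-11 / 1.262e-06 = 1.163e-05 m.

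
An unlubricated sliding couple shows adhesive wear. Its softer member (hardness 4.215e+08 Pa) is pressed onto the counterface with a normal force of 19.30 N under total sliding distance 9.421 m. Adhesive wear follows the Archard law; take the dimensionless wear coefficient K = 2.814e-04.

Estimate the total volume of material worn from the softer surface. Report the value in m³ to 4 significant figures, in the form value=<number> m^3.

All working math maintains full precision. Intermediate values are printed rounded — one final rounding to four significant digits.
In SI base units: W = 19.30 N, H = 4.215e+08 Pa, K = 2.814e-04.
Archard volume V = K·W·L/H = 2.814e-04 · 19.30 · 9.421 / 4.215e+08 = 1.214e-10 m³.

value=1.214e-10 m^3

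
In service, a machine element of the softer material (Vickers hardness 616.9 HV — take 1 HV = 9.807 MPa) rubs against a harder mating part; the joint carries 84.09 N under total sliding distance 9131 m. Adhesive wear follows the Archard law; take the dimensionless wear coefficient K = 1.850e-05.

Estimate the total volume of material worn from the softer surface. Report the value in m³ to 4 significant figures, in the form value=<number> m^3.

value=2.348e-09 m^3

Intermediates are shown rounded — all working math holds exact precision — a single final rounding: four significant figures.
Hardness H = 616.9 HV × 9.807 MPa/HV = 6050 MPa = 6.050e+09 Pa.
Working in SI base units: W = 84.09 N, H = 6.050e+09 Pa, K = 1.850e-05.
Apply Archard: V = K·W·L/H = 1.850e-05 · 84.09 · 9131 / 6.050e+09 = 2.348e-09 m³.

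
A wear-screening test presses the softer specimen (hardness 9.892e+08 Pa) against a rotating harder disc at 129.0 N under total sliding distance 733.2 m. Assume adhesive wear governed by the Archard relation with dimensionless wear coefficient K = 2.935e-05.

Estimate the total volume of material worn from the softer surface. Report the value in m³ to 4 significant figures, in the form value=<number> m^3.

Intermediate values appear rounded — the algebra maintains full precision; rounded once at the end, at 4 significant figures.
Restated in SI base units: W = 129.0 N, H = 9.892e+08 Pa, K = 2.935e-05.
Archard volume V = K·W·L/H = 2.935e-05 · 129.0 · 733.2 / 9.892e+08 = 2.806e-09 m³.

value=2.806e-09 m^3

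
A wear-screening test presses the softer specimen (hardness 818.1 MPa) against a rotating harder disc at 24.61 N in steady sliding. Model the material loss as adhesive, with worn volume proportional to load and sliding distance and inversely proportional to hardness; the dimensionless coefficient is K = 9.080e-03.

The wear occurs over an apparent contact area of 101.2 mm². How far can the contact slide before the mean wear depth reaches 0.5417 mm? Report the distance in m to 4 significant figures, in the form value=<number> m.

The intermediates are shown rounded; all working math keeps full float precision. Rounded just once: four significant figures.
Convert: Hardness H = 818.1 MPa = 8.181e+08 Pa.
Convert: Contact area A = 101.2 mm² = 1.012e-04 m².
Convert: Depth limit h_lim = 0.5417 mm = 5.417e-04 m.
Restated in SI base units: W = 24.61 N, H = 8.181e+08 Pa, K = 9.080e-03.
Allowed volume V_lim = h_lim·A = 5.417e-04 · 1.012e-04 = 5.482e-08 m³.
So the life L = V_lim·H/(K·W) = 5.482e-08 · 8.181e+08 / (9.080e-03 · 24.61) = 200.7 m.

value=200.7 m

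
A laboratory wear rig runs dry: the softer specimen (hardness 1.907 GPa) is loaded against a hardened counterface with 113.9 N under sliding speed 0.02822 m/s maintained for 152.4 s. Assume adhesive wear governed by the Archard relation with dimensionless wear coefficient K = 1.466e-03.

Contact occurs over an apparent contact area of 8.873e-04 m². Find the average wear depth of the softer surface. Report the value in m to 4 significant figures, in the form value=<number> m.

Quoted intermediates are rounded — the computation holds full float precision. Rounded once at the end: four significant figures.
Convert: Path length L = v·t = 0.02822 m/s × 152.4 s = 4.301 m.
Convert: Hardness H = 1.907 GPa = 1.907e+09 Pa.
In SI base units: W = 113.9 N, H = 1.907e+09 Pa, K = 1.466e-03.
Volume removed: V = K·W·L/H = 1.466e-03 · 113.9 · 4.301 / 1.907e+09 = 3.766e-10 m³.
Depth of wear h = V/A = 3.766e-10 / 8.873e-04 = 4.244e-07 m.

value=4.244e-07 m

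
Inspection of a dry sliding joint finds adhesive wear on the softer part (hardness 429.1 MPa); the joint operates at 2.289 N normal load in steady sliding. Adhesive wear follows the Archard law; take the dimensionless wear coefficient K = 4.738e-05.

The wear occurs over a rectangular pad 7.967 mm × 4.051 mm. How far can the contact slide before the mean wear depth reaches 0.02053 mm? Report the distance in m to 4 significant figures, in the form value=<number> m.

value=2622 m

Every step runs at exact precision — the intermediates are shown rounded, and a lone final rounding, at 4 significant digits.
Hardness H = 429.1 MPa = 4.291e+08 Pa.
Pad sides 7.967 mm × 4.051 mm = 0.007967 m × 0.004051 m. Contact area A = 0.007967 m × 0.004051 m = 3.227e-05 m².
Depth limit h_lim = 0.02053 mm = 2.053e-05 m.
Collected in SI base units: W = 2.289 N, H = 4.291e+08 Pa, K = 4.738e-05.
Wearable volume V_lim = h_lim·A = 2.053e-05 · 3.227e-05 = 6.626e-10 m³.
Life L = V_lim·H/(K·W) = 6.626e-10 · 4.291e+08 / (4.738e-05 · 2.289) = 2622 m.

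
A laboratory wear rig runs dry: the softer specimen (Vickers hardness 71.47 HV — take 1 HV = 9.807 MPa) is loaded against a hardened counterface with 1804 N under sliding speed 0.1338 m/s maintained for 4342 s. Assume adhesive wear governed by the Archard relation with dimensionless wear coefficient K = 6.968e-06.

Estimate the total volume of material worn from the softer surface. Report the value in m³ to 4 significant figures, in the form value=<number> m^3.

value=1.042e-08 m^3

Every step keeps full precision; the intermediates are printed rounded — one final rounding to four significant figures.
Path length L = v·t = 0.1338 m/s × 4342 s = 581.0 m.
Hardness H = 71.47 HV × 9.807 MPa/HV = 700.9 MPa = 7.009e+08 Pa.
Restated in SI base units: W = 1804 N, H = 7.009e+08 Pa, K = 6.968e-06.
Apply Archard: V = K·W·L/H = 6.968e-06 · 1804 · 581.0 / 7.009e+08 = 1.042e-08 m³.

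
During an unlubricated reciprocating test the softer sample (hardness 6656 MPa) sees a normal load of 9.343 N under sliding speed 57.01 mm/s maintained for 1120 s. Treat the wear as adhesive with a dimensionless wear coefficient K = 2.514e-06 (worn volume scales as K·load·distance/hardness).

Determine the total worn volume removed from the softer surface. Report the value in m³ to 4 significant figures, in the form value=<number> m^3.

value=2.253e-13 m^3

All arithmetic runs at exact precision. The intermediates appear rounded — one final rounding to four significant figures.
Convert: Sliding speed v = 57.01 mm/s = 0.05701 m/s. Distance L = v·t = 0.05701 m/s × 1120 s = 63.85 m.
Convert: Hardness H = 6656 MPa = 6.656e+09 Pa.
SI base units throughout: W = 9.343 N, H = 6.656e+09 Pa, K = 2.514e-06.
Volume removed: V = K·W·L/H = 2.514e-06 · 9.343 · 63.85 / 6.656e+09 = 2.253e-13 m³.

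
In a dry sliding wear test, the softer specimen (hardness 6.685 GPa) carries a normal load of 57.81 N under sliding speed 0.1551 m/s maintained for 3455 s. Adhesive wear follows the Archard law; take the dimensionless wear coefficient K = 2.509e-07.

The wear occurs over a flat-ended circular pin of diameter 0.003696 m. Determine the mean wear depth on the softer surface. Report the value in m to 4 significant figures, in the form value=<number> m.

Intermediates are printed rounded, and the algebra maintains exact precision — a single final rounding to four significant figures.
Convert: Distance L = v·t = 0.1551 m/s × 3455 s = 535.9 m.
Convert: Hardness H = 6.685 GPa = 6.685e+09 Pa.
Convert: Contact area A = π·d²/4 = π·(0.003696 m)²/4 = 1.073e-05 m².
SI base units throughout: W = 57.81 N, H = 6.685e+09 Pa, K = 2.509e-07.
Wear volume V = K·W·L/H = 2.509e-07 · 57.81 · 535.9 / 6.685e+09 = 1.163e-12 m³.
Mean wear depth h = V/A = 1.163e-12 / 1.073e-05 = 1.084e-07 m.

value=1.084e-07 m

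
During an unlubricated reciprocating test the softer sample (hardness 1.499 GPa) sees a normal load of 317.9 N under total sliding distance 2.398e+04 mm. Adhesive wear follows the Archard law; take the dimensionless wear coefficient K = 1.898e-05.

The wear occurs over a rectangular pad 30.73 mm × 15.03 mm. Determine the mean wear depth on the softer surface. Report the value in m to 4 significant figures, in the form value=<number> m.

value=2.090e-07 m

Intermediate values appear rounded, and each operation runs at exact precision — one final rounding, at 4 significant digits.
Total distance L = 2.398e+04 mm = 23.98 m.
Hardness H = 1.499 GPa = 1.499e+09 Pa.
Pad sides 30.73 mm × 15.03 mm = 0.03073 m × 0.01503 m. Contact area A = 0.03073 m × 0.01503 m = 4.619e-04 m².
Collected in SI base units: W = 317.9 N, H = 1.499e+09 Pa, K = 1.898e-05.
Archard relation: V = K·W·L/H = 1.898e-05 · 317.9 · 23.98 / 1.499e+09 = 9.652e-11 m³.
Mean depth h = V/A = 9.652e-11 / 4.619e-04 = 2.090e-07 m.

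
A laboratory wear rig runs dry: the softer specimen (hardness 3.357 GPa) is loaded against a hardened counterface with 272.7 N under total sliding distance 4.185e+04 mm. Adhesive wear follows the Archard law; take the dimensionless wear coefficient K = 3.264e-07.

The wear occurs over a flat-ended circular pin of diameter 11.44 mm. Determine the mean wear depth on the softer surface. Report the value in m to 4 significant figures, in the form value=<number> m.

Quoted intermediates are rounded, and all arithmetic holds full precision. Rounded just once: 4 significant figures.
The distance L = 4.185e+04 mm = 41.85 m.
Hardness H = 3.357 GPa = 3.357e+09 Pa.
Pin diameter d = 11.44 mm = 0.01144 m. Contact area A = π·d²/4 = π·(0.01144 m)²/4 = 1.028e-04 m².
SI base units throughout: W = 272.7 N, H = 3.357e+09 Pa, K = 3.264e-07.
Volume removed: V = K·W·L/H = 3.264e-07 · 272.7 · 41.85 / 3.357e+09 = 1.110e-12 m³.
Mean depth h = V/A = 1.110e-12 / 1.028e-04 = 1.080e-08 m.

value=1.080e-08 m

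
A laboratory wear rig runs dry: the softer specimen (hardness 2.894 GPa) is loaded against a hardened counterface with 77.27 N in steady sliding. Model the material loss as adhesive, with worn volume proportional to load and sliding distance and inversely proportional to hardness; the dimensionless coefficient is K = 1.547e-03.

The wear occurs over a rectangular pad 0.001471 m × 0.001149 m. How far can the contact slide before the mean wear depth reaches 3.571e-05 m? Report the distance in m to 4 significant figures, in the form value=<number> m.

Intermediate values appear rounded, and each operation keeps full float precision; one final rounding: 4 significant figures.
Convert: Hardness H = 2.894 GPa = 2.894e+09 Pa.
Convert: Contact area A = 0.001471 m × 0.001149 m = 1.690e-06 m².
Restated in SI base units: W = 77.27 N, H = 2.894e+09 Pa, K = 1.547e-03.
Volume at the limit: V_lim = h_lim·A = 3.571e-05 · 1.690e-06 = 6.036e-11 m³.
So the life L = V_lim·H/(K·W) = 6.036e-11 · 2.894e+09 / (1.547e-03 · 77.27) = 1.461 m.

value=1.461 m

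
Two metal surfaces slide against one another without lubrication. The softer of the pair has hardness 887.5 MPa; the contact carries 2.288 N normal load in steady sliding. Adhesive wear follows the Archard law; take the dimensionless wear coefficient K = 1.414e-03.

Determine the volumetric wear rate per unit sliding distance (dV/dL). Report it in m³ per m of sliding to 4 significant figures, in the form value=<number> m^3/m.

Every step maintains full precision — displayed values are rounded, and a single final rounding to four significant figures.
Convert: Hardness H = 887.5 MPa = 8.875e+08 Pa.
Collected in SI base units: W = 2.288 N, H = 8.875e+08 Pa, K = 1.414e-03.
Volumetric rate dV/dL = K·W/H (no L dependence): 1.414e-03 · 2.288 / 8.875e+08 = 3.645e-12 m³/m.

value=3.645e-12 m^3/m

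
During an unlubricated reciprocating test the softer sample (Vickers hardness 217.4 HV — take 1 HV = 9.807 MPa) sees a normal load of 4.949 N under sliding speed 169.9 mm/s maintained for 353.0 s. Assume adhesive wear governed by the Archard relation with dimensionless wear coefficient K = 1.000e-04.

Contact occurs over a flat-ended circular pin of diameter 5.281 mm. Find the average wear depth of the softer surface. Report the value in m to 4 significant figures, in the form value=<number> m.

value=6.356e-07 m

Each operation maintains exact precision; intermediates are displayed rounded. Rounded just once, at 4 significant figures.
Sliding speed v = 169.9 mm/s = 0.1699 m/s. Sliding distance L = v·t = 0.1699 m/s × 353.0 s = 59.97 m.
Hardness H = 217.4 HV × 9.807 MPa/HV = 2132 MPa = 2.132e+09 Pa.
Pin diameter d = 5.281 mm = 0.005281 m. Contact area A = π·d²/4 = π·(0.005281 m)²/4 = 2.190e-05 m².
In SI base units: W = 4.949 N, H = 2.132e+09 Pa, K = 1.000e-04.
Volume removed: V = K·W·L/H = 1.000e-04 · 4.949 · 59.97 / 2.132e+09 = 1.392e-11 m³.
Wear depth h = V/A = 1.392e-11 / 2.190e-05 = 6.356e-07 m.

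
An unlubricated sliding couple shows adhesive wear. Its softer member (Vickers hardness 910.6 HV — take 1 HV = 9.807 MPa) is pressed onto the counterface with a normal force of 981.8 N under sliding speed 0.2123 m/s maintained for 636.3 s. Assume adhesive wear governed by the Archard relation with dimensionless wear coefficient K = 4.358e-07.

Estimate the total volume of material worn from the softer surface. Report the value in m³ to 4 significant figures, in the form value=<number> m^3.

value=6.472e-12 m^3

All working math keeps full float precision. Shown intermediates are rounded — one last rounding to four significant digits.
Path length L = v·t = 0.2123 m/s × 636.3 s = 135.1 m.
Hardness H = 910.6 HV × 9.807 MPa/HV = 8930 MPa = 8.930e+09 Pa.
In SI base units: W = 981.8 N, H = 8.930e+09 Pa, K = 4.358e-07.
Archard relation: V = K·W·L/H = 4.358e-07 · 981.8 · 135.1 / 8.930e+09 = 6.472e-12 m³.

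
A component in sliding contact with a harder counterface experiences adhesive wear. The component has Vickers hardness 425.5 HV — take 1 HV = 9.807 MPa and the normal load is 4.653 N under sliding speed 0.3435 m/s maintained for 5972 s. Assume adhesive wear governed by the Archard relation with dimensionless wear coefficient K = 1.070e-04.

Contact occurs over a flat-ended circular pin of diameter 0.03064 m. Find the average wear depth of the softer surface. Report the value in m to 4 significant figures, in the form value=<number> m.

The computation runs at full precision, and the intermediates are shown rounded, and one final rounding, at 4 significant figures.
Distance L = v·t = 0.3435 m/s × 5972 s = 2051 m.
Hardness H = 425.5 HV × 9.807 MPa/HV = 4173 MPa = 4.173e+09 Pa.
Contact area A = π·d²/4 = π·(0.03064 m)²/4 = 7.373e-04 m².
Expressed in SI base units: W = 4.653 N, H = 4.173e+09 Pa, K = 1.070e-04.
Archard volume V = K·W·L/H = 1.070e-04 · 4.653 · 2051 / 4.173e+09 = 2.448e-10 m³.
Mean wear depth h = V/A = 2.448e-10 / 7.373e-04 = 3.319e-07 m.

value=3.319e-07 m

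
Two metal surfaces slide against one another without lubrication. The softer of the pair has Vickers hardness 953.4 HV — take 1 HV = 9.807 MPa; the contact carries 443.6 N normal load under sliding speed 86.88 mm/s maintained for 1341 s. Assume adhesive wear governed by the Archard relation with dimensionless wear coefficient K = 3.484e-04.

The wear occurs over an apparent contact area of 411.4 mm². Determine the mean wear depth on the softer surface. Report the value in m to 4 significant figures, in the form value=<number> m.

value=4.681e-06 m

The algebra holds full float precision; the intermediates appear rounded — one last rounding: four significant figures.
Convert: Sliding speed v = 86.88 mm/s = 0.08688 m/s. Total distance L = v·t = 0.08688 m/s × 1341 s = 116.5 m.
Convert: Hardness H = 953.4 HV × 9.807 MPa/HV = 9350 MPa = 9.350e+09 Pa.
Convert: Contact area A = 411.4 mm² = 4.114e-04 m².
As SI base values: W = 443.6 N, H = 9.350e+09 Pa, K = 3.484e-04.
Wear volume V = K·W·L/H = 3.484e-04 · 443.6 · 116.5 / 9.350e+09 = 1.926e-09 m³.
Depth of wear h = V/A = 1.926e-09 / 4.114e-04 = 4.681e-06 m.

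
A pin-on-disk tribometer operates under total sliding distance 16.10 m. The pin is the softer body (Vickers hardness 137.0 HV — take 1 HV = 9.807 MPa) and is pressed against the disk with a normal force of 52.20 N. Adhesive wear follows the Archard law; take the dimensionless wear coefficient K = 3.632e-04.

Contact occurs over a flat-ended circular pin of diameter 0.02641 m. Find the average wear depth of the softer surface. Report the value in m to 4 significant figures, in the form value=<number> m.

value=4.147e-07 m

Shown intermediates are rounded; all arithmetic carries full precision — rounded once at the end: 4 significant digits.
Convert: Hardness H = 137.0 HV × 9.807 MPa/HV = 1344 MPa = 1.344e+09 Pa.
Convert: Contact area A = π·d²/4 = π·(0.02641 m)²/4 = 5.478e-04 m².
Expressed in SI base units: W = 52.20 N, H = 1.344e+09 Pa, K = 3.632e-04.
Archard volume V = K·W·L/H = 3.632e-04 · 52.20 · 16.10 / 1.344e+09 = 2.272e-10 m³.
Depth of wear h = V/A = 2.272e-10 / 5.478e-04 = 4.147e-07 m.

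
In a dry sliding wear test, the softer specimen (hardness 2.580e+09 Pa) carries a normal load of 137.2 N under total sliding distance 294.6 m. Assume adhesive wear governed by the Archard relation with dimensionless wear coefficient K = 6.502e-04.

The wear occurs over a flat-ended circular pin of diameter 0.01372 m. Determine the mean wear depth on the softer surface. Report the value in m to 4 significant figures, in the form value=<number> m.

value=6.890e-05 m

Displayed values are rounded. Every step maintains full float precision, and rounded just once to four significant digits.
Contact area A = π·d²/4 = π·(0.01372 m)²/4 = 1.478e-04 m².
Working in SI base units: W = 137.2 N, H = 2.580e+09 Pa, K = 6.502e-04.
Archard relation: V = K·W·L/H = 6.502e-04 · 137.2 · 294.6 / 2.580e+09 = 1.019e-08 m³.
Wear depth h = V/A = 1.019e-08 / 1.478e-04 = 6.890e-05 m.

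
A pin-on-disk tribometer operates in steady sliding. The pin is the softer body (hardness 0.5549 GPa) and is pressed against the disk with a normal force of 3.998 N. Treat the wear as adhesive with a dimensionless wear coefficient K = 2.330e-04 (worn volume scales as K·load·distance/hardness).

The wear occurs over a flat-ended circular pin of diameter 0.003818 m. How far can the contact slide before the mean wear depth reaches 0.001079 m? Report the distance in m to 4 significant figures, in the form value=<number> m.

value=7359 m

Intermediates appear rounded — every step holds exact precision — one final rounding to 4 significant figures.
Convert: Hardness H = 0.5549 GPa = 5.549e+08 Pa.
Convert: Contact area A = π·d²/4 = π·(0.003818 m)²/4 = 1.145e-05 m².
In SI base units, W = 3.998 N, H = 5.549e+08 Pa, K = 2.330e-04.
Volume at the limit: V_lim = h_lim·A = 0.001079 · 1.145e-05 = 1.235e-08 m³.
Thus life L = V_lim·H/(K·W) = 1.235e-08 · 5.549e+08 / (2.330e-04 · 3.998) = 7359 m.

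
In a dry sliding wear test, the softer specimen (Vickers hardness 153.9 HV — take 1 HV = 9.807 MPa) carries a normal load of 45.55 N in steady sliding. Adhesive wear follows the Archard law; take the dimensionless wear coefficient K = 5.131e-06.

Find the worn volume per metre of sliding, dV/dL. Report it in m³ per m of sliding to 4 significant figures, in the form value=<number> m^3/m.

All arithmetic carries full float precision, and intermediate values are displayed rounded. Rounded once at the end: 4 significant digits.
Hardness H = 153.9 HV × 9.807 MPa/HV = 1509 MPa = 1.509e+09 Pa.
Expressed in SI base units: W = 45.55 N, H = 1.509e+09 Pa, K = 5.131e-06.
Volumetric rate dV/dL = K·W/H: 5.131e-06 · 45.55 / 1.509e+09 = 1.549e-13 m³/m.

value=1.549e-13 m^3/m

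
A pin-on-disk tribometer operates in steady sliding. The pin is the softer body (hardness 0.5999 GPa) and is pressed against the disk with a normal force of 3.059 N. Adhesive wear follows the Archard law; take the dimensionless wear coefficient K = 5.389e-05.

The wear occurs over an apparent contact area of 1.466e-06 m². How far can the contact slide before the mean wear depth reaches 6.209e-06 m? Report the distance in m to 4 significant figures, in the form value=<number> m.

Displayed values are rounded; each operation maintains full float precision, and a single final rounding to 4 significant digits.
Hardness H = 0.5999 GPa = 5.999e+08 Pa.
In SI base units: W = 3.059 N, H = 5.999e+08 Pa, K = 5.389e-05.
Allowed volume V_lim = h_lim·A = 6.209e-06 · 1.466e-06 = 9.102e-12 m³.
Inverting, life L = V_lim·H/(K·W) = 9.102e-12 · 5.999e+08 / (5.389e-05 · 3.059) = 33.12 m.

value=33.12 m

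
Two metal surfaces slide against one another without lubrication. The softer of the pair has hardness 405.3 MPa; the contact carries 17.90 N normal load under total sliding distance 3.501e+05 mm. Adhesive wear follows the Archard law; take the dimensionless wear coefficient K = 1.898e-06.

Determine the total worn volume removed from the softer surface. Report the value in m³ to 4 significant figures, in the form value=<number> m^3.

value=2.935e-11 m^3

Displayed values are rounded — the algebra keeps full precision — one last rounding, at four significant digits.
Convert: Distance covered L = 3.501e+05 mm = 350.1 m.
Convert: Hardness H = 405.3 MPa = 4.053e+08 Pa.
Collected in SI base units: W = 17.90 N, H = 4.053e+08 Pa, K = 1.898e-06.
Wear volume V = K·W·L/H = 1.898e-06 · 17.90 · 350.1 / 4.053e+08 = 2.935e-11 m³.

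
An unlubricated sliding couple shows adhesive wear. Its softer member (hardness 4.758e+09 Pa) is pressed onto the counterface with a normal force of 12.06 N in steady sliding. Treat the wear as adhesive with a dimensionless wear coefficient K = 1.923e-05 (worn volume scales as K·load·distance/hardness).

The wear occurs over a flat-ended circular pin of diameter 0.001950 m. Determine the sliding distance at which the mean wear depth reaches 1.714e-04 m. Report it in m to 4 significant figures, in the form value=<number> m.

value=1.050e+04 m

Every step carries full precision, and the intermediates are displayed rounded, and a single final rounding: four significant figures.
Contact area A = π·d²/4 = π·(0.001950 m)²/4 = 2.986e-06 m².
In SI base units, W = 12.06 N, H = 4.758e+09 Pa, K = 1.923e-05.
Volume at the limit: V_lim = h_lim·A = 1.714e-04 · 2.986e-06 = 5.119e-10 m³.
So the life L = V_lim·H/(K·W) = 5.119e-10 · 4.758e+09 / (1.923e-05 · 12.06) = 1.050e+04 m.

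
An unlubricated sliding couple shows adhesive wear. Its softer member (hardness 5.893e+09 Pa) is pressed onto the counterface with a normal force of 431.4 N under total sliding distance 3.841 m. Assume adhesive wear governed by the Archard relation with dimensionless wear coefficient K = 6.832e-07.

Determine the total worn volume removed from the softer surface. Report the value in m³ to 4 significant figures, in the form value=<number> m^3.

The algebra holds full float precision; intermediate values are displayed rounded — rounded once at the end, at 4 significant digits.
In SI base units, W = 431.4 N, H = 5.893e+09 Pa, K = 6.832e-07.
Archard relation: V = K·W·L/H = 6.832e-07 · 431.4 · 3.841 / 5.893e+09 = 1.921e-13 m³.

value=1.921e-13 m^3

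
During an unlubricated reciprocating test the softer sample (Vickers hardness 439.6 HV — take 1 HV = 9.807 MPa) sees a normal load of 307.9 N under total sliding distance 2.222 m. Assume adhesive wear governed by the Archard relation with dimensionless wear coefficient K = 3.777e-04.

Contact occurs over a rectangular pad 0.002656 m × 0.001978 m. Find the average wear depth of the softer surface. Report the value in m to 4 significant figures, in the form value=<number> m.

value=1.141e-05 m

Intermediate values are displayed rounded — all arithmetic holds full float precision — a lone final rounding to four significant digits.
Hardness H = 439.6 HV × 9.807 MPa/HV = 4311 MPa = 4.311e+09 Pa.
Contact area A = 0.002656 m × 0.001978 m = 5.254e-06 m².
In SI base units: W = 307.9 N, H = 4.311e+09 Pa, K = 3.777e-04.
Apply Archard: V = K·W·L/H = 3.777e-04 · 307.9 · 2.222 / 4.311e+09 = 5.994e-11 m³.
Mean depth h = V/A = 5.994e-11 / 5.254e-06 = 1.141e-05 m.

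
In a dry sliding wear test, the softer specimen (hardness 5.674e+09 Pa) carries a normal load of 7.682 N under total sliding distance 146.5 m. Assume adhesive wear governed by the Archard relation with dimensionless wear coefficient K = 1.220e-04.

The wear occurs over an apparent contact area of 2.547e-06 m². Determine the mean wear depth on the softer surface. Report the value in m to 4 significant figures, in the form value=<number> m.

value=9.501e-06 m

The intermediates appear rounded — all arithmetic keeps exact precision. Rounded just once to four significant figures.
Working in SI base units: W = 7.682 N, H = 5.674e+09 Pa, K = 1.220e-04.
Apply Archard: V = K·W·L/H = 1.220e-04 · 7.682 · 146.5 / 5.674e+09 = 2.420e-11 m³.
Depth h = V/A = 2.420e-11 / 2.547e-06 = 9.501e-06 m.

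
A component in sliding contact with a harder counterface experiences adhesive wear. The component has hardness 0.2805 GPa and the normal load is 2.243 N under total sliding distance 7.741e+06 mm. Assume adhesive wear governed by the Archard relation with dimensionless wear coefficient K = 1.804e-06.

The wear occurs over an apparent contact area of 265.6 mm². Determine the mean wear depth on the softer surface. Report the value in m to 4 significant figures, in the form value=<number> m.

Intermediate values are displayed rounded. All working math maintains full precision. Rounded once at the end to 4 significant figures.
Convert: Distance covered L = 7.741e+06 mm = 7741 m.
Convert: Hardness H = 0.2805 GPa = 2.805e+08 Pa.
Convert: Contact area A = 265.6 mm² = 2.656e-04 m².
Expressed in SI base units: W = 2.243 N, H = 2.805e+08 Pa, K = 1.804e-06.
Worn volume V = K·W·L/H = 1.804e-06 · 2.243 · 7741 / 2.805e+08 = 1.117e-10 m³.
Mean depth h = V/A = 1.117e-10 / 2.656e-04 = 4.204e-07 m.

value=4.204e-07 m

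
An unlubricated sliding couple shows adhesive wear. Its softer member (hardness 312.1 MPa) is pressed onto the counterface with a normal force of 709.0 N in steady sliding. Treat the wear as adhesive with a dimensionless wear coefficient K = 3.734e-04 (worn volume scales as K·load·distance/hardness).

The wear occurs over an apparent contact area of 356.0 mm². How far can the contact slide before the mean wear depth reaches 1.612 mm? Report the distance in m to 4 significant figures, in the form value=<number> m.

value=676.5 m

All arithmetic keeps full float precision; quoted intermediates are rounded; one last rounding to 4 significant figures.
Convert: Hardness H = 312.1 MPa = 3.121e+08 Pa.
Convert: Contact area A = 356.0 mm² = 3.560e-04 m².
Convert: Depth limit h_lim = 1.612 mm = 0.001612 m.
As SI base values: W = 709.0 N, H = 3.121e+08 Pa, K = 3.734e-04.
Limit volume V_lim = h_lim·A = 0.001612 · 3.560e-04 = 5.739e-07 m³.
So the life L = V_lim·H/(K·W) = 5.739e-07 · 3.121e+08 / (3.734e-04 · 709.0) = 676.5 m.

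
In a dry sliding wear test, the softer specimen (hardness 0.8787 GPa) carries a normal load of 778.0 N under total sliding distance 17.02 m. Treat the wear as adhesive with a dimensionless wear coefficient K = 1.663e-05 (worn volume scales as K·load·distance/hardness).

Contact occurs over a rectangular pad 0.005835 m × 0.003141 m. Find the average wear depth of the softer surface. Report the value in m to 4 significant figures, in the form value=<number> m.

value=1.367e-05 m

Intermediate values are shown rounded, and the computation runs at full precision. Rounded just once, at four significant digits.
Hardness H = 0.8787 GPa = 8.787e+08 Pa.
Contact area A = 0.005835 m × 0.003141 m = 1.833e-05 m².
In SI base units, W = 778.0 N, H = 8.787e+08 Pa, K = 1.663e-05.
Apply Archard: V = K·W·L/H = 1.663e-05 · 778.0 · 17.02 / 8.787e+08 = 2.506e-10 m³.
Depth of wear h = V/A = 2.506e-10 / 1.833e-05 = 1.367e-05 m.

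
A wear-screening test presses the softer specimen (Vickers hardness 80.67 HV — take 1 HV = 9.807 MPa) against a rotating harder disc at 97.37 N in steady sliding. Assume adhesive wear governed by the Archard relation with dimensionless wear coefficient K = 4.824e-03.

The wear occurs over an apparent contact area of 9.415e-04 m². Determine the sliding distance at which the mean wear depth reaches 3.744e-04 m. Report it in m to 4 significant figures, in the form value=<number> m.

All arithmetic runs at full precision. Intermediates are shown rounded, and one final rounding, at 4 significant figures.
Hardness H = 80.67 HV × 9.807 MPa/HV = 791.1 MPa = 7.911e+08 Pa.
Expressed in SI base units: W = 97.37 N, H = 7.911e+08 Pa, K = 4.824e-03.
Limit volume V_lim = h_lim·A = 3.744e-04 · 9.415e-04 = 3.525e-07 m³.
Inverting, life L = V_lim·H/(K·W) = 3.525e-07 · 7.911e+08 / (4.824e-03 · 97.37) = 593.7 m.

value=593.7 m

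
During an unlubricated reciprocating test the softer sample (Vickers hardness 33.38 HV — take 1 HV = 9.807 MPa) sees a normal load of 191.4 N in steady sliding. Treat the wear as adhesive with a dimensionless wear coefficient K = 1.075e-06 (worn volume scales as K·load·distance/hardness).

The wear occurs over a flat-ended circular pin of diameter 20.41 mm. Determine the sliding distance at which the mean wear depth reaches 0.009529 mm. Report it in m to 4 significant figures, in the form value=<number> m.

Intermediate values appear rounded, and all arithmetic maintains exact precision — rounded once at the end, at four significant digits.
Hardness H = 33.38 HV × 9.807 MPa/HV = 327.4 MPa = 3.274e+08 Pa.
Pin diameter d = 20.41 mm = 0.02041 m. Contact area A = π·d²/4 = π·(0.02041 m)²/4 = 3.272e-04 m².
Depth limit h_lim = 0.009529 mm = 9.529e-06 m.
Expressed in SI base units: W = 191.4 N, H = 3.274e+08 Pa, K = 1.075e-06.
Permissible volume V_lim = h_lim·A = 9.529e-06 · 3.272e-04 = 3.118e-09 m³.
Sliding life L = V_lim·H/(K·W) = 3.118e-09 · 3.274e+08 / (1.075e-06 · 191.4) = 4960 m.

value=4960 m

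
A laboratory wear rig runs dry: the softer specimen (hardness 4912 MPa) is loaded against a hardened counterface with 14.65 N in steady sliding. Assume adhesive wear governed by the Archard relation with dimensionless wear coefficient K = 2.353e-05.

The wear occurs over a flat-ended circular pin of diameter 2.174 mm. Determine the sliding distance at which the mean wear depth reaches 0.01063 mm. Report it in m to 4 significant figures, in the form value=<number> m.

value=562.3 m

The algebra runs at full float precision — displayed values are rounded; one last rounding: 4 significant digits.
Hardness H = 4912 MPa = 4.912e+09 Pa.
Pin diameter d = 2.174 mm = 0.002174 m. Contact area A = π·d²/4 = π·(0.002174 m)²/4 = 3.712e-06 m².
Depth limit h_lim = 0.01063 mm = 1.063e-05 m.
Expressed in SI base units: W = 14.65 N, H = 4.912e+09 Pa, K = 2.353e-05.
Wearable volume V_lim = h_lim·A = 1.063e-05 · 3.712e-06 = 3.946e-11 m³.
Life L = V_lim·H/(K·W) = 3.946e-11 · 4.912e+09 / (2.353e-05 · 14.65) = 562.3 m.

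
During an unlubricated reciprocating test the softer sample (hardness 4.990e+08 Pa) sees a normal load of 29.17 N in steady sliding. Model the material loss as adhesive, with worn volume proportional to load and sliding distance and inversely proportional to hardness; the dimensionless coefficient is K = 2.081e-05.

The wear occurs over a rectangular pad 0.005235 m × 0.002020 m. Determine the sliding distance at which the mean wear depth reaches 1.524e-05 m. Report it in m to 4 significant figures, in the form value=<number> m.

value=132.5 m

Intermediates appear rounded — the algebra holds exact precision — rounded once at the end, at 4 significant digits.
Contact area A = 0.005235 m × 0.002020 m = 1.057e-05 m².
In SI base units, W = 29.17 N, H = 4.990e+08 Pa, K = 2.081e-05.
Allowed volume V_lim = h_lim·A = 1.524e-05 · 1.057e-05 = 1.612e-10 m³.
So the life L = V_lim·H/(K·W) = 1.612e-10 · 4.990e+08 / (2.081e-05 · 29.17) = 132.5 m.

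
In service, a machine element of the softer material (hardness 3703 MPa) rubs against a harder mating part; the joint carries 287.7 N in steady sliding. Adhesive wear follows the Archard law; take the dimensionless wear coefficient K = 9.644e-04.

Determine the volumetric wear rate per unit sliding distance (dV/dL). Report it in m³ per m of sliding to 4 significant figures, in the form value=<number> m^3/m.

All working math maintains full precision, and printed values are rounded. Rounded just once: four significant figures.
Hardness H = 3703 MPa = 3.703e+09 Pa.
Collected in SI base units: W = 287.7 N, H = 3.703e+09 Pa, K = 9.644e-04.
Wear rate dV/dL = K·W/H (no L dependence): 9.644e-04 · 287.7 / 3.703e+09 = 7.493e-11 m³/m.

value=7.493e-11 m^3/m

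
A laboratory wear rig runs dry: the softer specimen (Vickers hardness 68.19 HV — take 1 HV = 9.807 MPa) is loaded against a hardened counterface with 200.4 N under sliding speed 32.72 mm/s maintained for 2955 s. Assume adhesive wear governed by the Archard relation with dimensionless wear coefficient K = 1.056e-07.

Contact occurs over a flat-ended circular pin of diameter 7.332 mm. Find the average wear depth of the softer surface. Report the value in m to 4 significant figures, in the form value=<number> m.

value=7.247e-08 m

Intermediate values appear rounded — all arithmetic maintains full precision. Rounded just once: four significant digits.
Convert: Sliding speed v = 32.72 mm/s = 0.03272 m/s. Sliding distance L = v·t = 0.03272 m/s × 2955 s = 96.69 m.
Convert: Hardness H = 68.19 HV × 9.807 MPa/HV = 668.7 MPa = 6.687e+08 Pa.
Convert: Pin diameter d = 7.332 mm = 0.007332 m. Contact area A = π·d²/4 = π·(0.007332 m)²/4 = 4.222e-05 m².
Restated in SI base units: W = 200.4 N, H = 6.687e+08 Pa, K = 1.056e-07.
Worn volume V = K·W·L/H = 1.056e-07 · 200.4 · 96.69 / 6.687e+08 = 3.060e-12 m³.
Mean depth h = V/A = 3.060e-12 / 4.222e-05 = 7.247e-08 m.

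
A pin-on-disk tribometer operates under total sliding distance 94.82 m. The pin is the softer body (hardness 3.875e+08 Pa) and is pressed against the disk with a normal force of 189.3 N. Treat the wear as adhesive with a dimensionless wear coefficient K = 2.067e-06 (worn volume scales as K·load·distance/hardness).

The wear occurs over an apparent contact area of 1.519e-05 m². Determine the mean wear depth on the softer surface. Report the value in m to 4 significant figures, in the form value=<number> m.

The algebra holds exact precision — intermediate values are printed rounded. Rounded once at the end to four significant figures.
In SI base units: W = 189.3 N, H = 3.875e+08 Pa, K = 2.067e-06.
By Archard's law, V = K·W·L/H = 2.067e-06 · 189.3 · 94.82 / 3.875e+08 = 9.575e-11 m³.
Wear depth h = V/A = 9.575e-11 / 1.519e-05 = 6.303e-06 m.

value=6.303e-06 m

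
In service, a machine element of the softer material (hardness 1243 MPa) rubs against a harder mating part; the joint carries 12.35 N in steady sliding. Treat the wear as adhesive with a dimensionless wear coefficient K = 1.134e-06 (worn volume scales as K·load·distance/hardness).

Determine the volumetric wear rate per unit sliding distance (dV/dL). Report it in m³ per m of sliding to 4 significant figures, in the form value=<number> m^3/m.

value=1.127e-14 m^3/m

Intermediate values are shown rounded. Every step keeps full precision; a single final rounding, at 4 significant figures.
Hardness H = 1243 MPa = 1.243e+09 Pa.
As SI base values: W = 12.35 N, H = 1.243e+09 Pa, K = 1.134e-06.
Volumetric rate dV/dL = K·W/H (independent of L): 1.134e-06 · 12.35 / 1.243e+09 = 1.127e-14 m³/m.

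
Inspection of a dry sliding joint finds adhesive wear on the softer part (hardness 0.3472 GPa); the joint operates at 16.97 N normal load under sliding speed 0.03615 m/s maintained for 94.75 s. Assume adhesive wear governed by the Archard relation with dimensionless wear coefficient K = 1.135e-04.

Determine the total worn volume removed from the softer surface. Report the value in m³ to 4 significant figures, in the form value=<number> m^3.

value=1.900e-11 m^3

The computation holds full float precision — intermediate values appear rounded. Rounded just once to four significant digits.
Sliding distance L = v·t = 0.03615 m/s × 94.75 s = 3.425 m.
Hardness H = 0.3472 GPa = 3.472e+08 Pa.
Working in SI base units: W = 16.97 N, H = 3.472e+08 Pa, K = 1.135e-04.
The Archard volume V = K·W·L/H = 1.135e-04 · 16.97 · 3.425 / 3.472e+08 = 1.900e-11 m³.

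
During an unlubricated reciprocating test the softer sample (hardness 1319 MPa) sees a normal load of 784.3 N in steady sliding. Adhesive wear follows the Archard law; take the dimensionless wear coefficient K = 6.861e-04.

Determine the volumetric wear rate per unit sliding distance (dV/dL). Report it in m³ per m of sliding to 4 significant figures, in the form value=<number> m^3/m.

value=4.080e-10 m^3/m

Every step holds full float precision, and intermediates are shown rounded, and one final rounding: four significant figures.
Hardness H = 1319 MPa = 1.319e+09 Pa.
Collected in SI base units: W = 784.3 N, H = 1.319e+09 Pa, K = 6.861e-04.
Wear rate dV/dL = K·W/H: 6.861e-04 · 784.3 / 1.319e+09 = 4.080e-10 m³/m.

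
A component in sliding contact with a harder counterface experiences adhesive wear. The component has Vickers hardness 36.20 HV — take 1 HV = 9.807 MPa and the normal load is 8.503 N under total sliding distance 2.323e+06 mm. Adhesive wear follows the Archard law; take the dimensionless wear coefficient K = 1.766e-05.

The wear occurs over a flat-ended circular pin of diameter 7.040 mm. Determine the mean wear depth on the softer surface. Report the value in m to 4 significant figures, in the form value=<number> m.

The intermediates are printed rounded. All arithmetic keeps full float precision — one final rounding to four significant figures.
Path length L = 2.323e+06 mm = 2323 m.
Hardness H = 36.20 HV × 9.807 MPa/HV = 355.0 MPa = 3.550e+08 Pa.
Pin diameter d = 7.040 mm = 0.007040 m. Contact area A = π·d²/4 = π·(0.007040 m)²/4 = 3.893e-05 m².
In SI base units: W = 8.503 N, H = 3.550e+08 Pa, K = 1.766e-05.
Worn volume V = K·W·L/H = 1.766e-05 · 8.503 · 2323 / 3.550e+08 = 9.826e-10 m³.
Depth h = V/A = 9.826e-10 / 3.893e-05 = 2.524e-05 m.

value=2.524e-05 m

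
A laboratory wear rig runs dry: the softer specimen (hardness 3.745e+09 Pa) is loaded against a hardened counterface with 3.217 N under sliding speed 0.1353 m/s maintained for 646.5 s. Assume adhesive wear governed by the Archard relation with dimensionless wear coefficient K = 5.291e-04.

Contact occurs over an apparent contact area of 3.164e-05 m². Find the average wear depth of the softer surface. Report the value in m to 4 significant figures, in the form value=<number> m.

Intermediates are displayed rounded, and each operation holds exact precision. Rounded just once, at 4 significant digits.
Convert: Distance covered L = v·t = 0.1353 m/s × 646.5 s = 87.47 m.
As SI base values: W = 3.217 N, H = 3.745e+09 Pa, K = 5.291e-04.
Archard relation: V = K·W·L/H = 5.291e-04 · 3.217 · 87.47 / 3.745e+09 = 3.976e-11 m³.
Mean wear depth h = V/A = 3.976e-11 / 3.164e-05 = 1.257e-06 m.

value=1.257e-06 m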